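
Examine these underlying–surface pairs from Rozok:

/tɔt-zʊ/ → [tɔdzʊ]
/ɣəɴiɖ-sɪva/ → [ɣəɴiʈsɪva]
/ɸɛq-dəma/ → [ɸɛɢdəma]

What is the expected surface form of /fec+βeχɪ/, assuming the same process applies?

The data show regressive voicing assimilation: /t/ → [d] before /z/; /ɖ/ → [ʈ] before /s/; /q/ → [ɢ] before /d/. In each pair only voicing changes, matching the following consonant, while place and manner stay constant.
The rule targets /c/ (voiceless palatal stop), which sits before the trigger /β/ (voiced).
The voiced palatal stop is [ɟ], so /c/ → [ɟ].

[feɟβeχɪ]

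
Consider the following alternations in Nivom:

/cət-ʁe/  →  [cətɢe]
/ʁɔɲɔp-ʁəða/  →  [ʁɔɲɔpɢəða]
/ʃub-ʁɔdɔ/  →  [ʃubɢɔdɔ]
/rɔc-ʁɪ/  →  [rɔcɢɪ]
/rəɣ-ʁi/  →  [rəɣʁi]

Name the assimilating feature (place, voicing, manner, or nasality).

Underlying /ʁ/ is realised as [ɢ] next to /t/; /t/ itself does not change.
The change fricative → stop matches the manner of the preceding /t/, identifying this as manner assimilation.
The other alternating forms pattern the same way: /ʁ/ → [ɢ] after /p/ (fricative → stop, matching a stop); /ʁ/ → [ɢ] after /b/ (fricative → stop, matching a stop); /ʁ/ → [ɢ] after /c/ (fricative → stop, matching a stop) — only manner changes, and always toward the preceding segment.
No alternation appears in [rəɣʁi]: there the adjacent consonants already agree in manner (/ʁ/ and /ɣ/ are both fricatives), so this form is consistent with the same rule.

manner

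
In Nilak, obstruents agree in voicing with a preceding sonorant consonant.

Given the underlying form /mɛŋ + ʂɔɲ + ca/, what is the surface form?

The rule targets /ʂ/ (voiceless retroflex fricative), which sits after the trigger /ŋ/ (voiced).
The voiced retroflex fricative is [ʐ], so /ʂ/ → [ʐ].
At the second juncture, /c/ likewise becomes [ɟ] adjacent to /ɲ/.

[mɛŋʐɔɲɟa]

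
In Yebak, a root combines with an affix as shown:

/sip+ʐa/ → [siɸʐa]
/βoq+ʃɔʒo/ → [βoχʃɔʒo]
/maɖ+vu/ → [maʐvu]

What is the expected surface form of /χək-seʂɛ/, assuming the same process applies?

[χəxseʂɛ]

The data show regressive manner assimilation: /p/ → [ɸ] before /ʐ/; /q/ → [χ] before /ʃ/; /ɖ/ → [ʐ] before /v/. In each pair only manner changes, matching the following consonant, while place and voice stay constant.
The rule targets /k/ (voiceless velar stop), which sits before the trigger /s/ (fricative).
A voiceless velar fricative is [x], so the surface segment is [x].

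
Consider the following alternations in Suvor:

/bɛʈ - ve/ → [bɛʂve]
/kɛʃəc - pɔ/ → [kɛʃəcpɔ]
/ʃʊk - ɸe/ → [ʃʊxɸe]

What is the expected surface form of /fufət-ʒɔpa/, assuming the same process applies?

[fufəsʒɔpa]

The data show regressive manner assimilation: /ʈ/ → [ʂ] before /v/; /k/ → [x] before /ɸ/. In each pair only manner changes, matching the following consonant, while place and voice stay constant.
Nothing changes in [kɛʃəcpɔ]: there the adjacent consonants already agree in manner (/c/ and /p/ are both stops), so this form is consistent with the same rule.
The rule targets /t/ (voiceless alveolar stop), which sits before the trigger /ʒ/ (fricative).
The voiceless alveolar fricative is [s], so /t/ → [s].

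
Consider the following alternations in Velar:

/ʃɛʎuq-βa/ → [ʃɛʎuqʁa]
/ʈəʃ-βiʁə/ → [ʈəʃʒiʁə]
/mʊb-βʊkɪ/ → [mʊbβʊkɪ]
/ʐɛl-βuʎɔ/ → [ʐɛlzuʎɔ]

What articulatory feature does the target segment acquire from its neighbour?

The segment that alternates is /β/, which surfaces as [ʁ] when adjacent to /q/.
The change bilabial → uvular matches the place of the preceding /q/, identifying this as place assimilation.
The other alternating forms pattern the same way: /β/ → [ʒ] after /ʃ/ (bilabial → postalveolar, matching postalveolar); /β/ → [z] after /l/ (bilabial → alveolar, matching alveolar) — only place changes, and always toward the preceding segment.
Nothing changes in [mʊbβʊkɪ]: there the adjacent consonants already agree in place (/β/ and /b/ are both bilabial), so this form is consistent with the same rule.

place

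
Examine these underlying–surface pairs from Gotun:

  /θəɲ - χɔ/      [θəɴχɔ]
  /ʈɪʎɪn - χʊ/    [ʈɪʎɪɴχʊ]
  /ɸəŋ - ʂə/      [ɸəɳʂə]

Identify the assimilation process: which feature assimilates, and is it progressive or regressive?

The segment that alternates is /ɲ/, which surfaces as [ɴ] when adjacent to /χ/.
/ɲ/ is palatal while /χ/ is uvular; the output [ɴ] is uvular, matching the trigger — so the feature that spreads is place.
Manner and voice are unchanged, so the assimilation is partial, not total.
The same holds elsewhere in the data: /n/ → [ɴ] before /χ/ (alveolar → uvular, matching uvular); /ŋ/ → [ɳ] before /ʂ/ (velar → retroflex, matching retroflex) — only place changes, and always toward the following segment.
The trigger is the following segment, so the direction is regressive (anticipatory).

regressive place assimilation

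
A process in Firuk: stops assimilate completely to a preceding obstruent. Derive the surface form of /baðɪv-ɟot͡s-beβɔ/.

/ɟ/ is the segment targeted by the rule; it sits immediately after /v/, so it assimilates completely and surfaces as [v].
The same rule applies at the second boundary: /b/ → [t͡s] next to /t͡s/.

[baðɪvvot͡st͡seβɔ]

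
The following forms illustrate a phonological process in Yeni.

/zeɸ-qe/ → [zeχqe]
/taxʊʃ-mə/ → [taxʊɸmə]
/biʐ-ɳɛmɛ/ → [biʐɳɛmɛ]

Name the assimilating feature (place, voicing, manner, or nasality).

place

The segment that alternates is /ɸ/, which surfaces as [χ] when adjacent to /q/.
The change bilabial → uvular matches the place of the following /q/, identifying this as place assimilation.
The other alternating form patterns the same way: /ʃ/ → [ɸ] before /m/ (postalveolar → bilabial, matching bilabial) — only place changes, and always toward the following segment.
Nothing changes in [biʐɳɛmɛ]: there the adjacent consonants already agree in place (/ʐ/ and /ɳ/ are both retroflex), so this form is consistent with the same rule.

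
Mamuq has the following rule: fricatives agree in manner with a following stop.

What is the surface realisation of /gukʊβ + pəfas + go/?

[gukʊbpəfatgo]

/β/ is a voiced bilabial fricative. The following trigger /p/ is a stop, so /β/ must become a stop as well.
Changing only its manner to stop gives [b] — the voiced bilabial stop.
At the second juncture, /s/ likewise becomes [t] adjacent to /g/.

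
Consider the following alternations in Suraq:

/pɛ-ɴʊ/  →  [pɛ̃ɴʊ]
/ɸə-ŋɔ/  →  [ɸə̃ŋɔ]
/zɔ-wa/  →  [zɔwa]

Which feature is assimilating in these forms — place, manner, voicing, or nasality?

The vowel /ɛ/ surfaces as nasalised [ɛ̃] next to the following nasal /ɴ/ — it has acquired the [+nasal] feature of its neighbour.
The other form shows the same pattern: /ə/ → [ə̃] before /ŋ/ — each time a vowel is nasalised next to a following nasal.
No change occurs in [zɔwa] because the vowel at the boundary is adjacent to an oral consonant, not a nasal (/ɔ/ next to /w/).

nasality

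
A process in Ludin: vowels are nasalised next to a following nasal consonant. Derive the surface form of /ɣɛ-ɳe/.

[ɣɛ̃ɳe]

The vowel /ɛ/ is adjacent to the following nasal /ɳ/, so it acquires [+nasal] and surfaces as [ɛ̃].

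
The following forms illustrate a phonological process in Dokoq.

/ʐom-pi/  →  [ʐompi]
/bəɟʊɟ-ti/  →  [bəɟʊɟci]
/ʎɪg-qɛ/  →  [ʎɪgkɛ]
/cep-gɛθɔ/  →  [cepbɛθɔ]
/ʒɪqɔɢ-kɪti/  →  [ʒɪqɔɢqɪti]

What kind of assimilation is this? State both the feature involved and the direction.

progressive place assimilation

Underlying /t/ is realised as [c] next to /ɟ/; /ɟ/ itself does not change.
The change alveolar → palatal matches the place of the preceding /ɟ/, identifying this as place assimilation.
Manner and voice are unchanged, so the assimilation is partial, not total.
Checking the remaining alternations: /q/ → [k] after /g/ (uvular → velar, matching velar); /g/ → [b] after /p/ (velar → bilabial, matching bilabial); /k/ → [q] after /ɢ/ (velar → uvular, matching uvular) — only place changes, and always toward the preceding segment.
No alternation appears in [ʐompi]: there the adjacent consonants already agree in place (/p/ and /m/ are both bilabial), so this form is consistent with the same rule.
Since the segment that changes follows the conditioning segment, the assimilation is progressive.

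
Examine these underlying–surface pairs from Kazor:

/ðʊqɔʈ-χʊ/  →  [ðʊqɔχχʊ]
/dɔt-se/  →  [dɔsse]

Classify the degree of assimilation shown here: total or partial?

total assimilation

The segment that alternates is /ʈ/, which surfaces as [χ] when adjacent to /χ/.
The output [χ] is identical to the trigger /χ/ — every feature (place, manner, voicing) has been copied — so this is total assimilation.
The other form behaves the same way: /t/ → [s] before /s/ — in each case the output is a copy of the following consonant.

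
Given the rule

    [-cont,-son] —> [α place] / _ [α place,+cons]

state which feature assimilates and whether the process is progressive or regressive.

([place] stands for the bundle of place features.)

regressive place assimilation

The shared variable α links the value of the place features (abbreviated [place]) on the target to the same value on the neighbouring segment, so place is the feature that assimilates.
Since the environment is written after the underscore, the trigger follows the target; the direction is regressive.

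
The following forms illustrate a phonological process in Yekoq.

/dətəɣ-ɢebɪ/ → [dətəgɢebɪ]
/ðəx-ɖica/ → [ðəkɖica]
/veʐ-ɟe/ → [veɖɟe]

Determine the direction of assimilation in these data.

Comparing underlying and surface forms, /ɣ/ → [g] is the alternation; the neighbouring /ɢ/ is constant.
/ɣ/ is a fricative while /ɢ/ is a stop; the output [g] is a stop, matching the trigger — so the feature that spreads is manner.
Checking the remaining alternations: /x/ → [k] before /ɖ/ (fricative → stop, matching a stop); /ʐ/ → [ɖ] before /ɟ/ (fricative → stop, matching a stop) — only manner changes, and always toward the following segment.
Since the segment that changes precedes the conditioning segment, the assimilation is regressive.

regressive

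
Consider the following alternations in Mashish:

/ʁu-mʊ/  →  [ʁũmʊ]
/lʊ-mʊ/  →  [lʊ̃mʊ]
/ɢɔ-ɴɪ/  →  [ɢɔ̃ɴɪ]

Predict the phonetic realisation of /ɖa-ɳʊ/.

[ɖãɳʊ]

The data show regressive nasality assimilation (vowel nasalisation): /u/ → [ũ] before /m/; /ʊ/ → [ʊ̃] before /m/; /ɔ/ → [ɔ̃] before /ɴ/ — a vowel is nasalised by an immediately following nasal consonant.
/a/ sits next to the nasal /ɳ/ and is therefore nasalised to [ã].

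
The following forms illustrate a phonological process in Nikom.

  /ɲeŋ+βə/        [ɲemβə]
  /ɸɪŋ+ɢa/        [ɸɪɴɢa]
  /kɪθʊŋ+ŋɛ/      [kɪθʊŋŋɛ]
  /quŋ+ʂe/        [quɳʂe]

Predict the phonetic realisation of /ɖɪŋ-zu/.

The data show regressive place assimilation: /ŋ/ → [m] before /β/; /ŋ/ → [ɴ] before /ɢ/; /ŋ/ → [ɳ] before /ʂ/. In each pair only place changes, matching the following consonant, while manner and voice stay constant.
Nothing changes in [kɪθʊŋŋɛ]: there the adjacent consonants already agree in place (/ŋ/ and /ŋ/ are both velar), so this form is consistent with the same rule.
The rule targets /ŋ/ (voiced velar nasal), which sits before the trigger /z/ (alveolar).
A voiced alveolar nasal is [n], so the surface segment is [n].

[ɖɪnzu]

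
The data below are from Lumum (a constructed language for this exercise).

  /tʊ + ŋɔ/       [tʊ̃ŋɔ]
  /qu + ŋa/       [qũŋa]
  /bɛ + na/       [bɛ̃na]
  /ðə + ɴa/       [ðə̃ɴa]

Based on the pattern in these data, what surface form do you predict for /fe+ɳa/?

[fẽɳa]

The data show regressive nasality assimilation (vowel nasalisation): /ʊ/ → [ʊ̃] before /ŋ/; /u/ → [ũ] before /ŋ/; /ɛ/ → [ɛ̃] before /n/; /ə/ → [ə̃] before /ɴ/ — a vowel is nasalised by an immediately following nasal consonant.
The vowel /e/ is adjacent to the following nasal /ɳ/, so it acquires [+nasal] and surfaces as [ẽ].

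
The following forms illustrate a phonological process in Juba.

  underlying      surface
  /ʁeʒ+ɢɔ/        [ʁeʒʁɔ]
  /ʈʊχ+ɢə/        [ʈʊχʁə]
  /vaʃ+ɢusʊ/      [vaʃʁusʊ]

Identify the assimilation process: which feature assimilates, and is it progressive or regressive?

Comparing underlying and surface forms, /ɢ/ → [ʁ] is the alternation; the neighbouring /ʒ/ is constant.
/ɢ/ is a stop while /ʒ/ is a fricative; the output [ʁ] is a fricative, matching the trigger — so the feature that spreads is manner.
Place and voice are unchanged, so the assimilation is partial, not total.
Checking the remaining alternations: /ɢ/ → [ʁ] after /χ/ (stop → fricative, matching a fricative); /ɢ/ → [ʁ] after /ʃ/ (stop → fricative, matching a fricative) — only manner changes, and always toward the preceding segment.
The trigger is the preceding segment, so the direction is progressive (perseverative).

progressive manner assimilation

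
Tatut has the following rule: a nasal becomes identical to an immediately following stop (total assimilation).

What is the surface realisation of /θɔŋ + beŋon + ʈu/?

/ŋ/ is the segment targeted by the rule; it sits immediately before /b/, so it assimilates completely and surfaces as [b].
The same rule applies at the second boundary: /n/ → [ʈ] next to /ʈ/.

[θɔbbeŋoʈʈu]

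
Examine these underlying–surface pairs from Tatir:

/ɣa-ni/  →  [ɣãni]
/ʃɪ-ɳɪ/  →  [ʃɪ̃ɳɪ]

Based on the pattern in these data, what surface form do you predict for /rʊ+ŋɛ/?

[rʊ̃ŋɛ]

The data show regressive nasality assimilation (vowel nasalisation): /a/ → [ã] before /n/; /ɪ/ → [ɪ̃] before /ɳ/ — a vowel is nasalised by an immediately following nasal consonant.
The vowel /ʊ/ is adjacent to the following nasal /ŋ/, so it acquires [+nasal] and surfaces as [ʊ̃].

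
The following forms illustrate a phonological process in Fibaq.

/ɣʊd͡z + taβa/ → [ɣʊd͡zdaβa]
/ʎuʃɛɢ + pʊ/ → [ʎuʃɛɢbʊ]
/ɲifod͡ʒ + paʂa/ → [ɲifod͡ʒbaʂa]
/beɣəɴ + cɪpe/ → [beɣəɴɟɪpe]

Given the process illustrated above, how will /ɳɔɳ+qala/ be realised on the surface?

The data show progressive voicing assimilation: /t/ → [d] after /d͡z/; /p/ → [b] after /ɢ/; /p/ → [b] after /d͡ʒ/; /c/ → [ɟ] after /ɴ/. In each pair only voicing changes, matching the preceding consonant, while place and manner stay constant.
/q/ is a voiceless uvular stop. The preceding trigger /ɳ/ is voiced, so /q/ must become voiced as well.
A voiced uvular stop is [ɢ], so the surface segment is [ɢ].

[ɳɔɳɢala]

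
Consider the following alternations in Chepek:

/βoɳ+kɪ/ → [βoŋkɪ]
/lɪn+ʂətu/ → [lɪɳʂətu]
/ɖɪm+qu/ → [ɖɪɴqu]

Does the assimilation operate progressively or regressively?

regressive

Underlying /ɳ/ is realised as [ŋ] next to /k/; /k/ itself does not change.
The change retroflex → velar matches the place of the following /k/, identifying this as place assimilation.
The other alternating forms pattern the same way: /n/ → [ɳ] before /ʂ/ (alveolar → retroflex, matching retroflex); /m/ → [ɴ] before /q/ (bilabial → uvular, matching uvular) — only place changes, and always toward the following segment.
The trigger is the following segment, so the direction is regressive (anticipatory).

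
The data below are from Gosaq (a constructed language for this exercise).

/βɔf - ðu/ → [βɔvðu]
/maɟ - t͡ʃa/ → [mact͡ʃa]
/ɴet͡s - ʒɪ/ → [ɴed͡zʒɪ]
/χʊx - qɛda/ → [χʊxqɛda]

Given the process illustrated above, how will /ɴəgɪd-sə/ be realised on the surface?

[ɴəgɪtsə]

The data show regressive voicing assimilation: /f/ → [v] before /ð/; /ɟ/ → [c] before /t͡ʃ/; /t͡s/ → [d͡z] before /ʒ/. In each pair only voicing changes, matching the following consonant, while place and manner stay constant.
Nothing changes in [χʊxqɛda]: there the adjacent consonants already agree in voicing (/x/ and /q/ are both voiceless), so this form is consistent with the same rule.
/d/ is a voiced alveolar stop. The following trigger /s/ is voiceless, so /d/ must become voiceless as well.
The voiceless alveolar stop is [t], so /d/ → [t].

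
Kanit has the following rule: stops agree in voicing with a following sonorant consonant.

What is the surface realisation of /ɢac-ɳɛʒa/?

/c/ is a voiceless palatal stop. The following trigger /ɳ/ is voiced, so /c/ must become voiced as well.
The voiced palatal stop is [ɟ], so /c/ → [ɟ].

[ɢaɟɳɛʒa]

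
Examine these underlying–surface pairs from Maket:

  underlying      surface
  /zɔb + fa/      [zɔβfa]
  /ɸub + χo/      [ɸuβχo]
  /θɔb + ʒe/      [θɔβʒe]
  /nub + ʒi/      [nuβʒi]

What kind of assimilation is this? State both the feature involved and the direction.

Underlying /b/ is realised as [β] next to /f/; /f/ itself does not change.
/b/ is a stop while /f/ is a fricative; the output [β] is a fricative, matching the trigger — so the feature that spreads is manner.
Place and voice are unchanged, so the assimilation is partial, not total.
The other alternating forms pattern the same way: /b/ → [β] before /χ/ (stop → fricative, matching a fricative); /b/ → [β] before /ʒ/ (stop → fricative, matching a fricative) — only manner changes, and always toward the following segment.
Since the segment that changes precedes the conditioning segment, the assimilation is regressive.

regressive manner assimilation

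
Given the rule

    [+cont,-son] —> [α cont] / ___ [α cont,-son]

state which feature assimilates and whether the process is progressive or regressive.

The shared variable α links the value of [cont] on the target to that of the neighbouring obstruent. [cont] distinguishes stops from fricatives — a manner-of-articulation feature — so this is manner assimilation.
Since the environment is written after the underscore, the trigger follows the target; the direction is regressive.

regressive manner assimilation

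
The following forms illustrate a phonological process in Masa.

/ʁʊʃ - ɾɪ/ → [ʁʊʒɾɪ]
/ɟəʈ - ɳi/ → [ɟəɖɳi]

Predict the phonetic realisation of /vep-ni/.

The data show regressive voicing assimilation: /ʃ/ → [ʒ] before /ɾ/; /ʈ/ → [ɖ] before /ɳ/. In each pair only voicing changes, matching the following consonant, while place and manner stay constant.
/p/ is a voiceless bilabial stop. The following trigger /n/ is voiced, so /p/ must become voiced as well.
Changing only its voicing to voiced gives [b] — the voiced bilabial stop.

[vebni]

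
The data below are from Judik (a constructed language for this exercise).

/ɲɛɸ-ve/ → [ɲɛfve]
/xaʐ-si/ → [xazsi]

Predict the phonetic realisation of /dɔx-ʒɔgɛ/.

[dɔʃʒɔgɛ]

The data show regressive place assimilation: /ɸ/ → [f] before /v/; /ʐ/ → [z] before /s/. In each pair only place changes, matching the following consonant, while manner and voice stay constant.
/x/ is a voiceless velar fricative. The following trigger /ʒ/ is postalveolar, so /x/ must become postalveolar as well.
A voiceless postalveolar fricative is [ʃ], so the surface segment is [ʃ].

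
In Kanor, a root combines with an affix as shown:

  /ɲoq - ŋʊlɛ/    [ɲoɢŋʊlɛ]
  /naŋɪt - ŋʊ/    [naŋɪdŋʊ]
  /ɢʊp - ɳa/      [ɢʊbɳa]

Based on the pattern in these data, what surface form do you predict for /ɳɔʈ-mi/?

[ɳɔɖmi]

The data show regressive voicing assimilation: /q/ → [ɢ] before /ŋ/; /t/ → [d] before /ŋ/; /p/ → [b] before /ɳ/. In each pair only voicing changes, matching the following consonant, while place and manner stay constant.
/ʈ/ is a voiceless retroflex stop. The following trigger /m/ is voiced, so /ʈ/ must become voiced as well.
The voiced retroflex stop is [ɖ], so /ʈ/ → [ɖ].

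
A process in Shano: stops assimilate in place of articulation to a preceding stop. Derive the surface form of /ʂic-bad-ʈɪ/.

/b/ is a voiced bilabial stop. The preceding trigger /c/ is palatal, so /b/ must become palatal as well.
The voiced palatal stop is [ɟ], so /b/ → [ɟ].
The same rule applies at the second boundary: /ʈ/ → [t] next to /d/.

[ʂicɟadtɪ]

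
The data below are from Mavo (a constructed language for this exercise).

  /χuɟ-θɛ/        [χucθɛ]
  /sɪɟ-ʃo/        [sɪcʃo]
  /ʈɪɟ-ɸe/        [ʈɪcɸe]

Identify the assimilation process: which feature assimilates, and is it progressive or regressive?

regressive voicing assimilation

The segment that alternates is /ɟ/, which surfaces as [c] when adjacent to /θ/.
/ɟ/ is voiced while /θ/ is voiceless; the output [c] is voiceless, matching the trigger — so the feature that spreads is voicing.
Place and manner are unchanged, so the assimilation is partial, not total.
The same holds elsewhere in the data: /ɟ/ → [c] before /ʃ/ (voiced → voiceless, matching voiceless); /ɟ/ → [c] before /ɸ/ (voiced → voiceless, matching voiceless) — only voicing changes, and always toward the following segment.
The trigger is the following segment, so the direction is regressive (anticipatory).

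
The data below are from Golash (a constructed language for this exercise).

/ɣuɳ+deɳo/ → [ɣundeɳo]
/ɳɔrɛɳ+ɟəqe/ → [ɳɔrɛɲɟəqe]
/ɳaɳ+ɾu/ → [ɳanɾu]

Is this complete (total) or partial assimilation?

The segment that alternates is /ɳ/, which surfaces as [n] when adjacent to /d/.
/ɳ/ is retroflex while /d/ is alveolar; the output [n] is alveolar, matching the trigger — so the feature that spreads is place.
Manner and voice are unchanged, so the assimilation is partial, not total.
The same holds elsewhere in the data: /ɳ/ → [ɲ] before /ɟ/ (retroflex → palatal, matching palatal); /ɳ/ → [n] before /ɾ/ (retroflex → alveolar, matching alveolar) — only place changes, and always toward the following segment.

partial assimilation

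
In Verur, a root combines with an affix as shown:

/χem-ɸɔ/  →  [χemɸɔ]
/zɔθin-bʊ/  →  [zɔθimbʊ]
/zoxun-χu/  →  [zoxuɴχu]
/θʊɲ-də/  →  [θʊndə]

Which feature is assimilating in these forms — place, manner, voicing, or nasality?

The segment that alternates is /n/, which surfaces as [m] when adjacent to /b/.
The change alveolar → bilabial matches the place of the following /b/, identifying this as place assimilation.
The same holds elsewhere in the data: /n/ → [ɴ] before /χ/ (alveolar → uvular, matching uvular); /ɲ/ → [n] before /d/ (palatal → alveolar, matching alveolar) — only place changes, and always toward the following segment.
Nothing changes in [χemɸɔ]: there the adjacent consonants already agree in place (/m/ and /ɸ/ are both bilabial), so this form is consistent with the same rule.

place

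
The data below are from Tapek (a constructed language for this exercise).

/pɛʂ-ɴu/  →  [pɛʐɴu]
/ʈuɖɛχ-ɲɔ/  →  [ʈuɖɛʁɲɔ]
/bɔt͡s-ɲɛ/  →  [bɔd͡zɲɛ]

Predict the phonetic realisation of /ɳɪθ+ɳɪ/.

[ɳɪðɳɪ]

The data show regressive voicing assimilation: /ʂ/ → [ʐ] before /ɴ/; /χ/ → [ʁ] before /ɲ/; /t͡s/ → [d͡z] before /ɲ/. In each pair only voicing changes, matching the following consonant, while place and manner stay constant.
/θ/ is a voiceless dental fricative. The following trigger /ɳ/ is voiced, so /θ/ must become voiced as well.
Changing only its voicing to voiced gives [ð] — the voiced dental fricative.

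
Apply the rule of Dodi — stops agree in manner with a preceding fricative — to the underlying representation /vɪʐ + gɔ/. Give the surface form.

The rule targets /g/ (voiced velar stop), which sits after the trigger /ʐ/ (fricative).
A voiced velar fricative is [ɣ], so the surface segment is [ɣ].

[vɪʐɣɔ]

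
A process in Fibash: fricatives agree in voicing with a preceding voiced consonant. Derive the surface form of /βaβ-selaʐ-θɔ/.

[βaβzelaʐðɔ]

/s/ is a voiceless alveolar fricative. The preceding trigger /β/ is voiced, so /s/ must become voiced as well.
The voiced alveolar fricative is [z], so /s/ → [z].
At the second juncture, /θ/ likewise becomes [ð] adjacent to /ʐ/.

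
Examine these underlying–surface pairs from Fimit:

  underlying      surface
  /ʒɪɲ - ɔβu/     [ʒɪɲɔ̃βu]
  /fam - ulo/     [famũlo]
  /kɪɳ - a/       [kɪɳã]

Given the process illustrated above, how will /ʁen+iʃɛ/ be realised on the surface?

The data show progressive nasality assimilation (vowel nasalisation): /ɔ/ → [ɔ̃] after /ɲ/; /u/ → [ũ] after /m/; /a/ → [ã] after /ɳ/ — a vowel is nasalised by an immediately preceding nasal consonant.
The vowel /i/ is adjacent to the preceding nasal /n/, so it acquires [+nasal] and surfaces as [ĩ].

[ʁenĩʃɛ]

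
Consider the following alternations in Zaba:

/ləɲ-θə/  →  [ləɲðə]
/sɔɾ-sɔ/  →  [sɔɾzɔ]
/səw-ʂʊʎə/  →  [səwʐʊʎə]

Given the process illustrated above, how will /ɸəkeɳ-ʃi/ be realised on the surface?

[ɸəkeɳʒi]

The data show progressive voicing assimilation: /θ/ → [ð] after /ɲ/; /s/ → [z] after /ɾ/; /ʂ/ → [ʐ] after /w/. In each pair only voicing changes, matching the preceding consonant, while place and manner stay constant.
/ʃ/ is a voiceless postalveolar fricative. The preceding trigger /ɳ/ is voiced, so /ʃ/ must become voiced as well.
Changing only its voicing to voiced gives [ʒ] — the voiced postalveolar fricative.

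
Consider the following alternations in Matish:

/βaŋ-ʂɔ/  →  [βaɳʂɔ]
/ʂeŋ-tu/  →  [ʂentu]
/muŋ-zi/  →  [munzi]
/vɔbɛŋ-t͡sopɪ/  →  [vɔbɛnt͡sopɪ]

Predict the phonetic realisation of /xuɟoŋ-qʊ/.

[xuɟoɴqʊ]

The data show regressive place assimilation: /ŋ/ → [ɳ] before /ʂ/; /ŋ/ → [n] before /t/; /ŋ/ → [n] before /z/; /ŋ/ → [n] before /t͡s/. In each pair only place changes, matching the following consonant, while manner and voice stay constant.
/ŋ/ is a voiced velar nasal. The following trigger /q/ is uvular, so /ŋ/ must become uvular as well.
The voiced uvular nasal is [ɴ], so /ŋ/ → [ɴ].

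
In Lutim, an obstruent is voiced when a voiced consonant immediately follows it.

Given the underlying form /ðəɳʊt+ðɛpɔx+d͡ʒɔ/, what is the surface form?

/t/ is a voiceless alveolar stop. The following trigger /ð/ is voiced, so /t/ must become voiced as well.
A voiced alveolar stop is [d], so the surface segment is [d].
The same rule applies at the second boundary: /x/ → [ɣ] next to /d͡ʒ/.

[ðəɳʊdðɛpɔɣd͡ʒɔ]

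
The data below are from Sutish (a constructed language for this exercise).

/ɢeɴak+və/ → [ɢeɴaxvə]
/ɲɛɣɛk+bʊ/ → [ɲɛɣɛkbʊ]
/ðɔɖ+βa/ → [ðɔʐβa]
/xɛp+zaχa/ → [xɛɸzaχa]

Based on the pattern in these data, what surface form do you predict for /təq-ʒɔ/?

[təχʒɔ]

The data show regressive manner assimilation: /k/ → [x] before /v/; /ɖ/ → [ʐ] before /β/; /p/ → [ɸ] before /z/. In each pair only manner changes, matching the following consonant, while place and voice stay constant.
No alternation appears in [ɲɛɣɛkbʊ]: there the adjacent consonants already agree in manner (/k/ and /b/ are both stops), so this form is consistent with the same rule.
/q/ is a voiceless uvular stop. The following trigger /ʒ/ is a fricative, so /q/ must become a fricative as well.
The voiceless uvular fricative is [χ], so /q/ → [χ].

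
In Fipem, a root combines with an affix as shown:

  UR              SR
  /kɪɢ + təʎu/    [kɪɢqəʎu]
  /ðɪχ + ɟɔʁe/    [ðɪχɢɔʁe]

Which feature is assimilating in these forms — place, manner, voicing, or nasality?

The segment that alternates is /t/, which surfaces as [q] when adjacent to /ɢ/.
/t/ is alveolar while /ɢ/ is uvular; the output [q] is uvular, matching the trigger — so the feature that spreads is place.
Checking the remaining alternation: /ɟ/ → [ɢ] after /χ/ (palatal → uvular, matching uvular) — only place changes, and always toward the preceding segment.

place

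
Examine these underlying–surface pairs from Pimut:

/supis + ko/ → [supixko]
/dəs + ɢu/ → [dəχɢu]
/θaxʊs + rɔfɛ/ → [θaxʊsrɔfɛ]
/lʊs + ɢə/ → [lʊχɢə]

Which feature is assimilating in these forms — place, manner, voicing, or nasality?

place

Comparing underlying and surface forms, /s/ → [x] is the alternation; the neighbouring /k/ is constant.
/s/ is alveolar while /k/ is velar; the output [x] is velar, matching the trigger — so the feature that spreads is place.
The same holds elsewhere in the data: /s/ → [χ] before /ɢ/ (alveolar → uvular, matching uvular) — only place changes, and always toward the following segment.
Nothing changes in [θaxʊsrɔfɛ]: there the adjacent consonants already agree in place (/s/ and /r/ are both alveolar), so this form is consistent with the same rule.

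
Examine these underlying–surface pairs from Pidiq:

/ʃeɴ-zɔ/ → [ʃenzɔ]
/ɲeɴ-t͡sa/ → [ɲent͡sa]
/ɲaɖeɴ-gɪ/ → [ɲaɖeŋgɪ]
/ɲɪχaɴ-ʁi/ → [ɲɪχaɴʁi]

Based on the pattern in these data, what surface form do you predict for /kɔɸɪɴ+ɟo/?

[kɔɸɪɲɟo]

The data show regressive place assimilation: /ɴ/ → [n] before /z/; /ɴ/ → [n] before /t͡s/; /ɴ/ → [ŋ] before /g/. In each pair only place changes, matching the following consonant, while manner and voice stay constant.
No alternation appears in [ɲɪχaɴʁi]: there the adjacent consonants already agree in place (/ɴ/ and /ʁ/ are both uvular), so this form is consistent with the same rule.
The rule targets /ɴ/ (voiced uvular nasal), which sits before the trigger /ɟ/ (palatal).
The voiced palatal nasal is [ɲ], so /ɴ/ → [ɲ].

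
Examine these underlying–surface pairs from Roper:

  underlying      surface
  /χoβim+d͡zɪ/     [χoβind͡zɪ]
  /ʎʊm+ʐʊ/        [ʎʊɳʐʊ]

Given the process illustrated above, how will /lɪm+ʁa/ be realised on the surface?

The data show regressive place assimilation: /m/ → [n] before /d͡z/; /m/ → [ɳ] before /ʐ/. In each pair only place changes, matching the following consonant, while manner and voice stay constant.
/m/ is a voiced bilabial nasal. The following trigger /ʁ/ is uvular, so /m/ must become uvular as well.
The voiced uvular nasal is [ɴ], so /m/ → [ɴ].

[lɪɴʁa]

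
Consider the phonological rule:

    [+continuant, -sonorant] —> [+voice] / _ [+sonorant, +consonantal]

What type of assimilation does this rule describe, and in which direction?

The structural change is [+voice], and the conditioning segment [+sonorant, +consonantal] (a sonorant consonant) is itself voiced, so the target comes to share the voicing of its neighbour — voicing assimilation.
Since the environment is written after the underscore, the trigger follows the target; the direction is regressive.

regressive voicing assimilation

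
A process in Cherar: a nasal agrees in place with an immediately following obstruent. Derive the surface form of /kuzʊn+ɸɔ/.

[kuzʊmɸɔ]

The rule targets /n/ (voiced alveolar nasal), which sits before the trigger /ɸ/ (bilabial).
A voiced bilabial nasal is [m], so the surface segment is [m].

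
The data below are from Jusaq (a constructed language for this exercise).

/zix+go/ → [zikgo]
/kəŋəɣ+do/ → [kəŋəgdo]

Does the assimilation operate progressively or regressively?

regressive

Comparing underlying and surface forms, /x/ → [k] is the alternation; the neighbouring /g/ is constant.
/x/ is a fricative while /g/ is a stop; the output [k] is a stop, matching the trigger — so the feature that spreads is manner.
Checking the remaining alternation: /ɣ/ → [g] before /d/ (fricative → stop, matching a stop) — only manner changes, and always toward the following segment.
Since the segment that changes precedes the conditioning segment, the assimilation is regressive.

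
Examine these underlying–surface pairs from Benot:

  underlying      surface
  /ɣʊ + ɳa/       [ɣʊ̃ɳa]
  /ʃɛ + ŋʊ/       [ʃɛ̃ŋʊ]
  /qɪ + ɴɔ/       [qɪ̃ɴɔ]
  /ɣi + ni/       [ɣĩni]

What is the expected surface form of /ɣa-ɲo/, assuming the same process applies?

The data show regressive nasality assimilation (vowel nasalisation): /ʊ/ → [ʊ̃] before /ɳ/; /ɛ/ → [ɛ̃] before /ŋ/; /ɪ/ → [ɪ̃] before /ɴ/; /i/ → [ĩ] before /n/ — a vowel is nasalised by an immediately following nasal consonant.
/a/ sits next to the nasal /ɲ/ and is therefore nasalised to [ã].

[ɣãɲo]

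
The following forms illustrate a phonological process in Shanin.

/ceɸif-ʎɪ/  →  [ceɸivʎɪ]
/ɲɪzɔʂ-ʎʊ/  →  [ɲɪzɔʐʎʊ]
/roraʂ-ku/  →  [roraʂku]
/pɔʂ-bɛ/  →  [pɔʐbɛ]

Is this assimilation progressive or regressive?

The segment that alternates is /f/, which surfaces as [v] when adjacent to /ʎ/.
The change voiceless → voiced matches the voicing of the following /ʎ/, identifying this as voicing assimilation.
The same holds elsewhere in the data: /ʂ/ → [ʐ] before /ʎ/ (voiceless → voiced, matching voiced); /ʂ/ → [ʐ] before /b/ (voiceless → voiced, matching voiced) — only voicing changes, and always toward the following segment.
No alternation appears in [roraʂku]: there the adjacent consonants already agree in voicing (/ʂ/ and /k/ are both voiceless), so this form is consistent with the same rule.
The trigger is the following segment, so the direction is regressive (anticipatory).

regressive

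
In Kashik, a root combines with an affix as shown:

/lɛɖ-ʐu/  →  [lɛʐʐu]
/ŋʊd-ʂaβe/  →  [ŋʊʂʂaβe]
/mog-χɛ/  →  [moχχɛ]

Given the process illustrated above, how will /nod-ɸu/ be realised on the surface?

[noɸɸu]

The data show regressive total assimilation (/ɖ/ → [ʐ] before /ʐ/; /d/ → [ʂ] before /ʂ/; /g/ → [χ] before /χ/): in every case the target segment becomes identical to its following neighbour, copying more than a single feature.
/d/ is the segment targeted by the rule; it sits immediately before /ɸ/, so it assimilates completely and surfaces as [ɸ].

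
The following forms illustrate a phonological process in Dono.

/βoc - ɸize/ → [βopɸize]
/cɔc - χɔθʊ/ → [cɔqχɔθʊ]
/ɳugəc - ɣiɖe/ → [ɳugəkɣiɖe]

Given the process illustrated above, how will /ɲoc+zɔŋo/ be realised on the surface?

The data show regressive place assimilation: /c/ → [p] before /ɸ/; /c/ → [q] before /χ/; /c/ → [k] before /ɣ/. In each pair only place changes, matching the following consonant, while manner and voice stay constant.
/c/ is a voiceless palatal stop. The following trigger /z/ is alveolar, so /c/ must become alveolar as well.
Changing only its place to alveolar gives [t] — the voiceless alveolar stop.

[ɲotzɔŋo]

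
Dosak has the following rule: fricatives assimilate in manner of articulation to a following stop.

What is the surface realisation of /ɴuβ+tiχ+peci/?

[ɴubtiqpeci]

/β/ is a voiced bilabial fricative. The following trigger /t/ is a stop, so /β/ must become a stop as well.
The voiced bilabial stop is [b], so /β/ → [b].
At the second juncture, /χ/ likewise becomes [q] adjacent to /p/.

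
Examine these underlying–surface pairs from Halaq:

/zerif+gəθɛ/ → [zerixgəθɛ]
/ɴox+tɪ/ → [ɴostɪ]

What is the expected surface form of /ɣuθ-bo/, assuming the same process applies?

[ɣuɸbo]

The data show regressive place assimilation: /f/ → [x] before /g/; /x/ → [s] before /t/. In each pair only place changes, matching the following consonant, while manner and voice stay constant.
/θ/ is a voiceless dental fricative. The following trigger /b/ is bilabial, so /θ/ must become bilabial as well.
Changing only its place to bilabial gives [ɸ] — the voiceless bilabial fricative.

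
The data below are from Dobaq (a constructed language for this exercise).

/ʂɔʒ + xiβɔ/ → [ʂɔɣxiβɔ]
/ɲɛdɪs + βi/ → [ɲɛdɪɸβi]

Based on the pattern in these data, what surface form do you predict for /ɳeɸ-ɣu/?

[ɳexɣu]

The data show regressive place assimilation: /ʒ/ → [ɣ] before /x/; /s/ → [ɸ] before /β/. In each pair only place changes, matching the following consonant, while manner and voice stay constant.
/ɸ/ is a voiceless bilabial fricative. The following trigger /ɣ/ is velar, so /ɸ/ must become velar as well.
A voiceless velar fricative is [x], so the surface segment is [x].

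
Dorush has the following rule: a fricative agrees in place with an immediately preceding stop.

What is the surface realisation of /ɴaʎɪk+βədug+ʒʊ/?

The rule targets /β/ (voiced bilabial fricative), which sits after the trigger /k/ (velar).
The voiced velar fricative is [ɣ], so /β/ → [ɣ].
The same rule applies at the second boundary: /ʒ/ → [ɣ] next to /g/.

[ɴaʎɪkɣədugɣʊ]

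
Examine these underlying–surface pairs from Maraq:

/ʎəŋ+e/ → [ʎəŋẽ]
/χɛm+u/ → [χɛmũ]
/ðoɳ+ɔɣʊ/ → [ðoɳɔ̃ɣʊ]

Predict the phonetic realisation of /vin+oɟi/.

[vinõɟi]

The data show progressive nasality assimilation (vowel nasalisation): /e/ → [ẽ] after /ŋ/; /u/ → [ũ] after /m/; /ɔ/ → [ɔ̃] after /ɳ/ — a vowel is nasalised by an immediately preceding nasal consonant.
/o/ sits next to the nasal /n/ and is therefore nasalised to [õ].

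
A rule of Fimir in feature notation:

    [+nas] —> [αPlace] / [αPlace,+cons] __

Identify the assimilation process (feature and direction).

The rule copies the place features (abbreviated [Place]) from the environment onto the target, so the assimilating feature is place.
Since the environment is written before the underscore, the trigger precedes the target; the direction is progressive.

progressive place assimilation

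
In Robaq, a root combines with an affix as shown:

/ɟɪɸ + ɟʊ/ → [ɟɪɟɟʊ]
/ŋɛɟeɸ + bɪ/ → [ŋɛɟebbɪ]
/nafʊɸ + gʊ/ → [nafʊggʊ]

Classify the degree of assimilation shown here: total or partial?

Comparing underlying and surface forms, /ɸ/ → [ɟ] is the alternation; the neighbouring /ɟ/ is constant.
The output [ɟ] is identical to the trigger /ɟ/ — every feature (place, manner, voicing) has been copied — so this is total assimilation.
The other forms behave the same way: /ɸ/ → [b] before /b/; /ɸ/ → [g] before /g/ — in each case the output is a copy of the following consonant.

total assimilation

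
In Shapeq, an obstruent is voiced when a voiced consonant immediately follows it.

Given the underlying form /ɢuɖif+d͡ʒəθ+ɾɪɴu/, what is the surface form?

[ɢuɖivd͡ʒəðɾɪɴu]

/f/ is a voiceless labiodental fricative. The following trigger /d͡ʒ/ is voiced, so /f/ must become voiced as well.
The voiced labiodental fricative is [v], so /f/ → [v].
At the second juncture, /θ/ likewise becomes [ð] adjacent to /ɾ/.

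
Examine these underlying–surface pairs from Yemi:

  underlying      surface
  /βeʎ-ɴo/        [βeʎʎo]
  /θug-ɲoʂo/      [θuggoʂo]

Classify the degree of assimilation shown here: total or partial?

Comparing underlying and surface forms, /ɴ/ → [ʎ] is the alternation; the neighbouring /ʎ/ is constant.
The output [ʎ] is identical to the trigger /ʎ/ — every feature (place, manner, voicing) has been copied — so this is total assimilation.
The other form behaves the same way: /ɲ/ → [g] after /g/ — in each case the output is a copy of the preceding consonant.

total assimilation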